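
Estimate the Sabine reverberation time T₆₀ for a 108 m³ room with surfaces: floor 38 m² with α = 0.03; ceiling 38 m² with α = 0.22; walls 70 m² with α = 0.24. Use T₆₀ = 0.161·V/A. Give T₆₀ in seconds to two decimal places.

0.66 s

A = Σ Sᵢαᵢ = 38·0.03 + 38·0.22 + 70·0.24 = 26.30 m².
T₆₀ = 0.161·V/A = 0.161·108/26.30 = 0.661 s.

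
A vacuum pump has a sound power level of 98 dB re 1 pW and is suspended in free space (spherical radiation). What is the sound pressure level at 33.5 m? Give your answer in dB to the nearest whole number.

Free-field spherical radiation: L_p = L_w − 10·log₁₀(4π·r²), r = 33.5 m.
4π·r² = 1.41e+04 m², 10·log₁₀ of that is 41.493 dB.
L_p = 98 − 41.493 = 56.51 dB.

57 dB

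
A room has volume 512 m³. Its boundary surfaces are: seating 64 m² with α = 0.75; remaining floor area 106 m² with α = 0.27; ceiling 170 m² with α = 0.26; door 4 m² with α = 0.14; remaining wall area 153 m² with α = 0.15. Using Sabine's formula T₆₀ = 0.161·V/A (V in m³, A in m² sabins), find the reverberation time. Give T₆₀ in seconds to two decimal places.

Summing Sᵢαᵢ: 64·0.75 + 106·0.27 + 170·0.26 + 4·0.14 + 153·0.15 = 144.33 m².
T₆₀ = 0.161·V/A = 0.161·512/144.33 = 0.571 s.

0.57 s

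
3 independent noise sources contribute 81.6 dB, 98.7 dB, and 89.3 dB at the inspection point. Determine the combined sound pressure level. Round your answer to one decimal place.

99.2 dB

For uncorrelated sources the intensities add, so convert each level to linear form, sum, and take 10·log₁₀ of the total.
Σ 10^(L/10) = 10^(81.6/10) + 10^(98.7/10) + 10^(89.3/10) = 8.409e+09.
L_total = 10·log₁₀(8.409e+09) = 99.25 dB.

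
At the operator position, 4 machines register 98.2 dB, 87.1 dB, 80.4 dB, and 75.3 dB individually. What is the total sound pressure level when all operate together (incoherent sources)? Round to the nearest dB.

Incoherent sources combine by intensity addition: L_total = 10·log₁₀(Σ 10^(L_i/10)).
Σ 10^(L/10) = 10^(98.2/10) + 10^(87.1/10) + 10^(80.4/10) + 10^(75.3/10) = 7.263e+09.
L_total = 10·log₁₀(7.263e+09) = 98.61 dB.

99 dB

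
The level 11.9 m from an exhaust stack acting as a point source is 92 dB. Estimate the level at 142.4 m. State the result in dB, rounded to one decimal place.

For a point source, L₂ = L₁ − 20·log₁₀(r₂/r₁).
L₂ = 92 − 20·log₁₀(142.4/11.9) = 92 − 21.559 = 70.44 dB.

70.4 dB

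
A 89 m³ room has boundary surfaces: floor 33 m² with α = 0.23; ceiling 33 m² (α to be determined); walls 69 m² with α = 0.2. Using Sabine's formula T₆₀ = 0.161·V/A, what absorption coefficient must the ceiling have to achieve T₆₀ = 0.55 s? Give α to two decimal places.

0.14

Required total absorption A = 0.161·89/0.55 = 26.05 m².
Absorption from the other surfaces = 33·0.23 + 69·0.2 = 21.39 m², so the ceiling must supply 4.66 m² over 33 m².
α = 4.66/33 = 0.141.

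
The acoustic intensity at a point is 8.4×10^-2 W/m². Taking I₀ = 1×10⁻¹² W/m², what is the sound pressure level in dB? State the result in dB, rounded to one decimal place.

I/I₀ = 8.4×10^-2/10⁻¹² = 8.4×10^10, and L = 10·log₁₀(I/I₀).
L = 10·(0.9243 + 10) = 109.24 dB.

109.2 dB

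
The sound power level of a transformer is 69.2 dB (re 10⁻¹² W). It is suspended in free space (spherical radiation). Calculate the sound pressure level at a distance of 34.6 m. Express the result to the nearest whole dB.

L_p = L_w − 10·log₁₀(4π·r²) with r = 34.6 m.
4π·r² = 1.504e+04 m², 10·log₁₀ of that is 41.774 dB.
L_p = 69.2 − 41.774 = 27.43 dB.

27 dB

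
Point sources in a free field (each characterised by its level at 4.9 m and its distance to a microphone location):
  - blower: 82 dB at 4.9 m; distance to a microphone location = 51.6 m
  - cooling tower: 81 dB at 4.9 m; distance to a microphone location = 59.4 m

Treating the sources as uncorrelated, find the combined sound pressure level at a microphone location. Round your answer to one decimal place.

Propagate each source to the receiver with L = L_ref − 20·log₁₀(r/r_ref), then add intensities.
blower: 82 − 20·log₁₀(51.6/4.9) = 82 − 20.45 = 61.55 dB.
cooling tower: 81 − 20·log₁₀(59.4/4.9) = 81 − 21.67 = 59.33 dB.
Σ 10^(L/10) = 2.286e+06 → L_total = 10·log₁₀(2.286e+06) = 63.59 dB.

63.6 dB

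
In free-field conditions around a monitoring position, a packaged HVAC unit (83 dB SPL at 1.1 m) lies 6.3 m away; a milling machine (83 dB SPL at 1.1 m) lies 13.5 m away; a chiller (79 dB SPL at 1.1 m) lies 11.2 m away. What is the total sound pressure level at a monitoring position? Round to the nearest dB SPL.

First find each source's level at the receiver (point-source: −20·log₁₀(r/r_ref)), then combine on an intensity basis.
packaged HVAC unit: 83 − 20·log₁₀(6.3/1.1) = 83 − 15.16 = 67.84 dB SPL.
milling machine: 83 − 20·log₁₀(13.5/1.1) = 83 − 21.78 = 61.22 dB SPL.
chiller: 79 − 20·log₁₀(11.2/1.1) = 79 − 20.16 = 58.84 dB SPL.
Σ 10^(L/10) = 8.174e+06 → L_total = 10·log₁₀(8.174e+06) = 69.12 dB SPL.

69 dB SPL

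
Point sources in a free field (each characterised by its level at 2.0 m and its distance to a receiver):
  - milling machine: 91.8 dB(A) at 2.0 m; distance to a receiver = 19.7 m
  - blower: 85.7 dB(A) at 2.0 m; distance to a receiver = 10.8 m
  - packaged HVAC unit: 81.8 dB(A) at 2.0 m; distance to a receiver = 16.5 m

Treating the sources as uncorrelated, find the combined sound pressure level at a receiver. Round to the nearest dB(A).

75 dB(A)

Propagate each source to the receiver with L = L_ref − 20·log₁₀(r/r_ref), then add intensities.
milling machine: 91.8 − 20·log₁₀(19.7/2.0) = 91.8 − 19.87 = 71.93 dB(A).
blower: 85.7 − 20·log₁₀(10.8/2.0) = 85.7 − 14.65 = 71.05 dB(A).
packaged HVAC unit: 81.8 − 20·log₁₀(16.5/2.0) = 81.8 − 18.33 = 63.47 dB(A).
Σ 10^(L/10) = 3.057e+07 → L_total = 10·log₁₀(3.057e+07) = 74.85 dB(A).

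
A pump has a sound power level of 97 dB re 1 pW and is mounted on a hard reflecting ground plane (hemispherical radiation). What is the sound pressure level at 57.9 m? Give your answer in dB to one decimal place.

L_p = L_w − 10·log₁₀(2π·r²) with r = 57.9 m.
2π·r² = 2.106e+04 m², 10·log₁₀ of that is 43.235 dB.
L_p = 97 − 43.235 = 53.76 dB.

53.8 dB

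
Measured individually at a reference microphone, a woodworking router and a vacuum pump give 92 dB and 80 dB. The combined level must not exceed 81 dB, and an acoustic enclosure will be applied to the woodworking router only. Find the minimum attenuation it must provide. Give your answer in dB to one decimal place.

Everything except the woodworking router sums to 10^(80/10) = 1.000e+08 in linear terms, 80.00 dB.
To meet 81 dB overall, the treated woodworking router may contribute at most 10^(81/10) − 1.000e+08 = 2.589e+07, i.e. 74.13 dB.
So the woodworking router must be reduced from 92 to 74.13 dB: IL = 17.87 dB.

17.9 dB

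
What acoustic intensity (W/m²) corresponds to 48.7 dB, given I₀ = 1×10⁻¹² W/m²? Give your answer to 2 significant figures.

7.4e-08 W/m²

I/I₀ = 10^(48.7/10) = 7.413e+04, so I = 7.413e+04 × 10⁻¹² W/m².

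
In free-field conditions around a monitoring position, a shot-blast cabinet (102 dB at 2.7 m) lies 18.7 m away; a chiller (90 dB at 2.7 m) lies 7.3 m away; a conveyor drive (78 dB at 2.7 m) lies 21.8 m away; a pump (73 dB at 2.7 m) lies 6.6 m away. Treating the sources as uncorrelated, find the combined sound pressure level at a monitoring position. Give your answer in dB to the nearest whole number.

First find each source's level at the receiver (point-source: −20·log₁₀(r/r_ref)), then combine on an intensity basis.
shot-blast cabinet: 102 − 20·log₁₀(18.7/2.7) = 102 − 16.81 = 85.19 dB.
chiller: 90 − 20·log₁₀(7.3/2.7) = 90 − 8.64 = 81.36 dB.
conveyor drive: 78 − 20·log₁₀(21.8/2.7) = 78 − 18.14 = 59.86 dB.
pump: 73 − 20·log₁₀(6.6/2.7) = 73 − 7.76 = 65.24 dB.
Σ 10^(L/10) = 4.715e+08 → L_total = 10·log₁₀(4.715e+08) = 86.73 dB.

87 dB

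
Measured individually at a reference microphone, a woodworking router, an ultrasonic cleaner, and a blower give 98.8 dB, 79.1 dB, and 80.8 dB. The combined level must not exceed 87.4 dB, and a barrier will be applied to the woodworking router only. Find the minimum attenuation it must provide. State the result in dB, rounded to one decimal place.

13.4 dB

The untreated sources together contribute 10^(79.1/10) + 10^(80.8/10) = 2.015e+08, i.e. 83.04 dB.
To meet 87.4 dB overall, the treated woodworking router may contribute at most 10^(87.4/10) − 2.015e+08 = 3.480e+08, i.e. 85.42 dB.
Required insertion loss = 98.8 − 85.42 = 13.38 dB.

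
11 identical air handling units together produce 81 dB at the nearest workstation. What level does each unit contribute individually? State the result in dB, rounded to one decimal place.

70.6 dB

11 equal contributions raise the level by 10·log₁₀ 11 = 10.414 dB, so each unit alone gives 81 − 10.414.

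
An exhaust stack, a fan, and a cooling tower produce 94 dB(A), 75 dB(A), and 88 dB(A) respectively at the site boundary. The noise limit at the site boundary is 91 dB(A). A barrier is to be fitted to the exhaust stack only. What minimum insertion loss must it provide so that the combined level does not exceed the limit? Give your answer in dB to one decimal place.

6.2 dB

Everything except the exhaust stack sums to 10^(75/10) + 10^(88/10) = 6.626e+08 in linear terms, 88.21 dB(A).
To meet 91 dB(A) overall, the treated exhaust stack may contribute at most 10^(91/10) − 6.626e+08 = 5.963e+08, i.e. 87.75 dB(A).
Required insertion loss = 94 − 87.75 = 6.25 dB.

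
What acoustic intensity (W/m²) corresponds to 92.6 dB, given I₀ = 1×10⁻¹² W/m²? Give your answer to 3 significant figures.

I/I₀ = 10^(92.6/10) = 1.82e+09, so I = 1.82e+09 × 10⁻¹² W/m².

0.00182 W/m²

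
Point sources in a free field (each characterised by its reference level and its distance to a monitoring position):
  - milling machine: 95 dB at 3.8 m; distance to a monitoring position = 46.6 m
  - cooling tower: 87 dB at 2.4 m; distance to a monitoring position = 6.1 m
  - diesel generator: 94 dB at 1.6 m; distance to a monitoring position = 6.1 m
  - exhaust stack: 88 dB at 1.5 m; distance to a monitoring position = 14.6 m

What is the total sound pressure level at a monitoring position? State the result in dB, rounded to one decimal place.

84.4 dB

Apply inverse-square spreading to bring every level to the receiver, then sum 10^(L/10).
milling machine: 95 − 20·log₁₀(46.6/3.8) = 95 − 21.77 = 73.23 dB.
cooling tower: 87 − 20·log₁₀(6.1/2.4) = 87 − 8.10 = 78.90 dB.
diesel generator: 94 − 20·log₁₀(6.1/1.6) = 94 − 11.62 = 82.38 dB.
exhaust stack: 88 − 20·log₁₀(14.6/1.5) = 88 − 19.77 = 68.23 dB.
Σ 10^(L/10) = 2.781e+08 → L_total = 10·log₁₀(2.781e+08) = 84.44 dB.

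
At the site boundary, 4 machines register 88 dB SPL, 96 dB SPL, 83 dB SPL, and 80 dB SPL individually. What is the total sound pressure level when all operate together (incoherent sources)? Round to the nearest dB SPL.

For uncorrelated sources the intensities add, so convert each level to linear form, sum, and take 10·log₁₀ of the total.
Σ 10^(L/10) = 10^(88/10) + 10^(96/10) + 10^(83/10) + 10^(80/10) = 4.912e+09.
L_total = 10·log₁₀(4.912e+09) = 96.91 dB SPL.

97 dB SPL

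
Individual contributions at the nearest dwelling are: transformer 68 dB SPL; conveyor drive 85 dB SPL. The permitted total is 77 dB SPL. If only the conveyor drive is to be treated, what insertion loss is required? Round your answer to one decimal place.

8.6 dB

The untreated sources together contribute 10^(68/10) = 6.310e+06, i.e. 68.00 dB SPL.
To meet 77 dB SPL overall, the treated conveyor drive may contribute at most 10^(77/10) − 6.310e+06 = 4.381e+07, i.e. 76.42 dB SPL.
Required insertion loss = 85 − 76.42 = 8.58 dB.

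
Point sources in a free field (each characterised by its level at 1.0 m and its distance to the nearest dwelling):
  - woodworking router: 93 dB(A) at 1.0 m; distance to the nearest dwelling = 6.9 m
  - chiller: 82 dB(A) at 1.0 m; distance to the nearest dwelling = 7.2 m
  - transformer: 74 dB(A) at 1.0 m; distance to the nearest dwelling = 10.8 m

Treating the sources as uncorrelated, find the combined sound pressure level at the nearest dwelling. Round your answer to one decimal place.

First find each source's level at the receiver (point-source: −20·log₁₀(r/r_ref)), then combine on an intensity basis.
woodworking router: 93 − 20·log₁₀(6.9/1.0) = 93 − 16.78 = 76.22 dB(A).
chiller: 82 − 20·log₁₀(7.2/1.0) = 82 − 17.15 = 64.85 dB(A).
transformer: 74 − 20·log₁₀(10.8/1.0) = 74 − 20.67 = 53.33 dB(A).
Σ 10^(L/10) = 4.518e+07 → L_total = 10·log₁₀(4.518e+07) = 76.55 dB(A).

76.5 dB(A)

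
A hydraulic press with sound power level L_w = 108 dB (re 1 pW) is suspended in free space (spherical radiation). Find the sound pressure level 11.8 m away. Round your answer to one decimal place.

L_p = L_w − 10·log₁₀(4π·r²) with r = 11.8 m.
4π·r² = 1750 m², 10·log₁₀ of that is 32.430 dB.
L_p = 108 − 32.430 = 75.57 dB.

75.6 dB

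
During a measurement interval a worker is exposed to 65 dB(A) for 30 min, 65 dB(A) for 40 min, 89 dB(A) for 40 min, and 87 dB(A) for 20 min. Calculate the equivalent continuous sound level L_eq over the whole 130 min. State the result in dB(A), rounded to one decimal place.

L_eq = 10·log₁₀[(1/T)·Σ tᵢ·10^(Lᵢ/10)] with T = 130 min.
Σ tᵢ·10^(Lᵢ/10) = 30·10^(65/10) + 40·10^(65/10) + 40·10^(89/10) + 20·10^(87/10) = 4.202e+10.
L_eq = 10·log₁₀(4.202e+10/130) = 85.09 dB(A).

85.1 dB(A)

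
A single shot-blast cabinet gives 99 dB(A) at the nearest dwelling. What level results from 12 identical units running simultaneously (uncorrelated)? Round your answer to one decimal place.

L_total = L₁ + 10·log₁₀ N for N identical incoherent sources.
L_total = 99 + 10·log₁₀(12) = 99 + 10.792 = 109.79 dB(A).

109.8 dB(A)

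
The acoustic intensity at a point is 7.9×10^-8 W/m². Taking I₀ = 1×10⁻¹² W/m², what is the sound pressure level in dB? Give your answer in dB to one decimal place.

49.0 dB

Dividing by I₀ shifts the exponent by 12: I/I₀ = 7.9×10^4.
L = 10·(0.8976 + 4) = 48.98 dB.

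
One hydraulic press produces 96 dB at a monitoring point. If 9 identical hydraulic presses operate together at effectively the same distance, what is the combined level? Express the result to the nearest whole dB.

N identical incoherent sources raise the level by 10·log₁₀ N.
L_total = 96 + 10·log₁₀(9) = 96 + 9.542 = 105.54 dB.

106 dB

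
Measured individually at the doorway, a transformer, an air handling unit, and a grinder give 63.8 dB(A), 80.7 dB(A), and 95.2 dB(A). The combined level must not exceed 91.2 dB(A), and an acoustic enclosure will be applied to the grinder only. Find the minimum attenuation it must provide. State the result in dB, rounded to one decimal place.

4.4 dB

Fixed contribution from the other sources: Σ 10^(L/10) = 10^(63.8/10) + 10^(80.7/10) = 1.199e+08 (80.79 dB(A)).
The limit corresponds to 10^(91.2/10) = 1.318e+09; subtracting the fixed part leaves 1.198e+09 for the grinder, i.e. 90.79 dB(A).
So the grinder must be reduced from 95.2 to 90.79 dB(A): IL = 4.41 dB.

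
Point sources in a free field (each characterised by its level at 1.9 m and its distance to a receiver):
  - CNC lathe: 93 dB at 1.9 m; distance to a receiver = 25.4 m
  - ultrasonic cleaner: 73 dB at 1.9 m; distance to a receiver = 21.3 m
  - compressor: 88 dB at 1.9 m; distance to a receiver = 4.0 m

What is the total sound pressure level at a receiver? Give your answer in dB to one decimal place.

81.9 dB

First find each source's level at the receiver (point-source: −20·log₁₀(r/r_ref)), then combine on an intensity basis.
CNC lathe: 93 − 20·log₁₀(25.4/1.9) = 93 − 22.52 = 70.48 dB.
ultrasonic cleaner: 73 − 20·log₁₀(21.3/1.9) = 73 − 20.99 = 52.01 dB.
compressor: 88 − 20·log₁₀(4.0/1.9) = 88 − 6.47 = 81.53 dB.
Σ 10^(L/10) = 1.537e+08 → L_total = 10·log₁₀(1.537e+08) = 81.87 dB.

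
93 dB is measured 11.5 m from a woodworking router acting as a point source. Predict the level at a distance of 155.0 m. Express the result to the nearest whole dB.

70 dB

Spherical spreading from a point source gives a 20·log₁₀(r₂/r₁) drop.
L₂ = 93 − 20·log₁₀(155.0/11.5) = 93 − 22.593 = 70.41 dB.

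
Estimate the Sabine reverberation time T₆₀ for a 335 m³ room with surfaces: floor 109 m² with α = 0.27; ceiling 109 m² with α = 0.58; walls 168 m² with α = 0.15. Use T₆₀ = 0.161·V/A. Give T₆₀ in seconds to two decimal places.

0.46 s

Total absorption A = 109·0.27 + 109·0.58 + 168·0.15 = 117.85 m² sabins.
T₆₀ = 0.161·V/A = 0.161·335/117.85 = 0.458 s.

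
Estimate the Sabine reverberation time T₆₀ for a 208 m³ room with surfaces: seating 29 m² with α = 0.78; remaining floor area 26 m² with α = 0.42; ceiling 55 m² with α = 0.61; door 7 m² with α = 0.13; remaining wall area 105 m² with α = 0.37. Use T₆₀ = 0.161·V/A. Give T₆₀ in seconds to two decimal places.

A = Σ Sᵢαᵢ = 29·0.78 + 26·0.42 + 55·0.61 + 7·0.13 + 105·0.37 = 106.85 m².
T₆₀ = 0.161·V/A = 0.161·208/106.85 = 0.313 s.

0.31 s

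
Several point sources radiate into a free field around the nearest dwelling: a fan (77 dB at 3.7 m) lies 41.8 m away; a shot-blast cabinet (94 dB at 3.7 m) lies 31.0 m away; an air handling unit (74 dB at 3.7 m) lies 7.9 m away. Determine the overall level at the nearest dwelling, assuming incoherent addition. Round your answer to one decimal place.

First find each source's level at the receiver (point-source: −20·log₁₀(r/r_ref)), then combine on an intensity basis.
fan: 77 − 20·log₁₀(41.8/3.7) = 77 − 21.06 = 55.94 dB.
shot-blast cabinet: 94 − 20·log₁₀(31.0/3.7) = 94 − 18.46 = 75.54 dB.
air handling unit: 74 − 20·log₁₀(7.9/3.7) = 74 − 6.59 = 67.41 dB.
Σ 10^(L/10) = 4.169e+07 → L_total = 10·log₁₀(4.169e+07) = 76.20 dB.

76.2 dB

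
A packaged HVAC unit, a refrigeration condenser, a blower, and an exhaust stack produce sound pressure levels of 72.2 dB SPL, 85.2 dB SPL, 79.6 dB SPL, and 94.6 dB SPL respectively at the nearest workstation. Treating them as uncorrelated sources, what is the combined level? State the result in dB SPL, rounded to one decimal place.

95.2 dB SPL

Incoherent sources combine by intensity addition: L_total = 10·log₁₀(Σ 10^(L_i/10)).
Σ 10^(L/10) = 10^(72.2/10) + 10^(85.2/10) + 10^(79.6/10) + 10^(94.6/10) = 3.323e+09.
L_total = 10·log₁₀(3.323e+09) = 95.22 dB SPL.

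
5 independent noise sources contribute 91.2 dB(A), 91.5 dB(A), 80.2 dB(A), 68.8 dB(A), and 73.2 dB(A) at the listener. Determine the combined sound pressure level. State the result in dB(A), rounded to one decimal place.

94.6 dB(A)

Incoherent sources combine by intensity addition: L_total = 10·log₁₀(Σ 10^(L_i/10)).
Σ 10^(L/10) = 10^(91.2/10) + 10^(91.5/10) + 10^(80.2/10) + 10^(68.8/10) + 10^(73.2/10) = 2.864e+09.
L_total = 10·log₁₀(2.864e+09) = 94.57 dB(A).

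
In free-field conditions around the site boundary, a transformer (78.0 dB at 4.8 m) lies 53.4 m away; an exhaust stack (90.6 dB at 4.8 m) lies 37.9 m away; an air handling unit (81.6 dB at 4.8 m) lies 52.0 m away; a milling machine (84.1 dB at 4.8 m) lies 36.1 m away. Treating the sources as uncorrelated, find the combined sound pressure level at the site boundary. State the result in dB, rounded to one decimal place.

Propagate each source to the receiver with L = L_ref − 20·log₁₀(r/r_ref), then add intensities.
transformer: 78.0 − 20·log₁₀(53.4/4.8) = 78.0 − 20.93 = 57.07 dB.
exhaust stack: 90.6 − 20·log₁₀(37.9/4.8) = 90.6 − 17.95 = 72.65 dB.
air handling unit: 81.6 − 20·log₁₀(52.0/4.8) = 81.6 − 20.70 = 60.90 dB.
milling machine: 84.1 − 20·log₁₀(36.1/4.8) = 84.1 − 17.53 = 66.57 dB.
Σ 10^(L/10) = 2.470e+07 → L_total = 10·log₁₀(2.470e+07) = 73.93 dB.

73.9 dB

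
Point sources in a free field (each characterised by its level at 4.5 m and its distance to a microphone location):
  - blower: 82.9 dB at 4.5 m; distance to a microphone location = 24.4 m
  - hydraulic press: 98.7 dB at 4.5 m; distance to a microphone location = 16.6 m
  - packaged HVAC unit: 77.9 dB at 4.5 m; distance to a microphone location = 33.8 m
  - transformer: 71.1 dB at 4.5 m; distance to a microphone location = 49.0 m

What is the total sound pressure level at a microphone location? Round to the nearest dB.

Apply inverse-square spreading to bring every level to the receiver, then sum 10^(L/10).
blower: 82.9 − 20·log₁₀(24.4/4.5) = 82.9 − 14.68 = 68.22 dB.
hydraulic press: 98.7 − 20·log₁₀(16.6/4.5) = 98.7 − 11.34 = 87.36 dB.
packaged HVAC unit: 77.9 − 20·log₁₀(33.8/4.5) = 77.9 − 17.51 = 60.39 dB.
transformer: 71.1 − 20·log₁₀(49.0/4.5) = 71.1 − 20.74 = 50.36 dB.
Σ 10^(L/10) = 5.526e+08 → L_total = 10·log₁₀(5.526e+08) = 87.42 dB.

87 dB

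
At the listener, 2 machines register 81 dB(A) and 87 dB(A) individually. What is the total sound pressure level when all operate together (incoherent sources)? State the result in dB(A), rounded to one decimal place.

88.0 dB(A)

For uncorrelated sources the intensities add, so convert each level to linear form, sum, and take 10·log₁₀ of the total.
Σ 10^(L/10) = 10^(81/10) + 10^(87/10) = 6.271e+08.
L_total = 10·log₁₀(6.271e+08) = 87.97 dB(A).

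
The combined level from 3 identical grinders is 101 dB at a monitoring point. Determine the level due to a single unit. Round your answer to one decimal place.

Dividing the total intensity by 3 lowers the level by 10·log₁₀ 3 = 4.771 dB: L₁ = 101 − 4.771.

96.2 dB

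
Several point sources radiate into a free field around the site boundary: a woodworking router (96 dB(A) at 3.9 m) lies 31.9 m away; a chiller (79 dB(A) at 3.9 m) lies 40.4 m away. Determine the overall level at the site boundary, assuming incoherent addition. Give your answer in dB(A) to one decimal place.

77.8 dB(A)

Propagate each source to the receiver with L = L_ref − 20·log₁₀(r/r_ref), then add intensities.
woodworking router: 96 − 20·log₁₀(31.9/3.9) = 96 − 18.25 = 77.75 dB(A).
chiller: 79 − 20·log₁₀(40.4/3.9) = 79 − 20.31 = 58.69 dB(A).
Σ 10^(L/10) = 6.024e+07 → L_total = 10·log₁₀(6.024e+07) = 77.80 dB(A).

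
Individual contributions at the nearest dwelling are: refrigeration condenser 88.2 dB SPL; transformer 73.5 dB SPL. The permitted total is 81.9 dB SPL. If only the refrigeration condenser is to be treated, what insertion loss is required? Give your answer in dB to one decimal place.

Fixed contribution from the other source: Σ 10^(L/10) = 10^(73.5/10) = 2.239e+07 (73.50 dB SPL).
The limit corresponds to 10^(81.9/10) = 1.549e+08; subtracting the fixed part leaves 1.325e+08 for the refrigeration condenser, i.e. 81.22 dB SPL.
So the refrigeration condenser must be reduced from 88.2 to 81.22 dB SPL: IL = 6.98 dB.

7.0 dB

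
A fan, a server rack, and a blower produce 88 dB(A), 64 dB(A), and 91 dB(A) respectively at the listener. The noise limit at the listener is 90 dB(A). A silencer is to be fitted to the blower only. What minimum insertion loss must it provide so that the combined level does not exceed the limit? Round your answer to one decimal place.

The untreated sources together contribute 10^(88/10) + 10^(64/10) = 6.335e+08, i.e. 88.02 dB(A).
The limit corresponds to 10^(90/10) = 1.000e+09; subtracting the fixed part leaves 3.665e+08 for the blower, i.e. 85.64 dB(A).
Required insertion loss = 91 − 85.64 = 5.36 dB.

5.4 dB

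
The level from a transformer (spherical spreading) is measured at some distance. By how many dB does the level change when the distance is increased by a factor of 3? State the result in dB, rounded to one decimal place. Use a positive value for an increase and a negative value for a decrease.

-9.5 dB

Point-source spreading: ΔL = −20·log₁₀(r₂/r₁).
ΔL = −20·log₁₀(3) = -9.54 dB.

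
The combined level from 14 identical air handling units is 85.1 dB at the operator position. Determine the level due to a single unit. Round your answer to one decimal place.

14 equal contributions raise the level by 10·log₁₀ 14 = 11.461 dB, so each unit alone gives 85.1 − 11.461.

73.6 dB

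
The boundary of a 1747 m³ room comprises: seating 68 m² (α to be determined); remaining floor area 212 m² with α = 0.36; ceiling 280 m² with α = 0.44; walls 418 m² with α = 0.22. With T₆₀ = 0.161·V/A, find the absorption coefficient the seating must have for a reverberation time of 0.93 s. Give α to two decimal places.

0.16

Required total absorption A = 0.161·1747/0.93 = 302.44 m².
Absorption from the other surfaces = 212·0.36 + 280·0.44 + 418·0.22 = 291.48 m², so the seating must supply 10.96 m² over 68 m².
α = 10.96/68 = 0.161.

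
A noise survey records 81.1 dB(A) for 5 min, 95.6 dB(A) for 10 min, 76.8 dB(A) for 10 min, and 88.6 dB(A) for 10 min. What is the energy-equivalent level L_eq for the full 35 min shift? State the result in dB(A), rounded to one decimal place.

Weight each interval's intensity by its duration and average over T = 35 min:
Σ tᵢ·10^(Lᵢ/10) = 5·10^(81.1/10) + 10·10^(95.6/10) + 10·10^(76.8/10) + 10·10^(88.6/10) = 4.467e+10.
L_eq = 10·log₁₀(4.467e+10/35) = 91.06 dB(A).

91.1 dB(A)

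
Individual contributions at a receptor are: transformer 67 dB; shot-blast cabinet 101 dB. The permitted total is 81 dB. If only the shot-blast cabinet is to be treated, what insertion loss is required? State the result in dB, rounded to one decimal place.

Everything except the shot-blast cabinet sums to 10^(67/10) = 5.012e+06 in linear terms, 67.00 dB.
The limit corresponds to 10^(81/10) = 1.259e+08; subtracting the fixed part leaves 1.209e+08 for the shot-blast cabinet, i.e. 80.82 dB.
Required insertion loss = 101 − 80.82 = 20.18 dB.

20.2 dB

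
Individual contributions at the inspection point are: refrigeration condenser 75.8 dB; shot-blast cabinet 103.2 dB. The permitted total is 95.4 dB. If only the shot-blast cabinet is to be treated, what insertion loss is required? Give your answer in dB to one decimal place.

7.8 dB

The untreated sources together contribute 10^(75.8/10) = 3.802e+07, i.e. 75.80 dB.
To meet 95.4 dB overall, the treated shot-blast cabinet may contribute at most 10^(95.4/10) − 3.802e+07 = 3.429e+09, i.e. 95.35 dB.
So the shot-blast cabinet must be reduced from 103.2 to 95.35 dB: IL = 7.85 dB.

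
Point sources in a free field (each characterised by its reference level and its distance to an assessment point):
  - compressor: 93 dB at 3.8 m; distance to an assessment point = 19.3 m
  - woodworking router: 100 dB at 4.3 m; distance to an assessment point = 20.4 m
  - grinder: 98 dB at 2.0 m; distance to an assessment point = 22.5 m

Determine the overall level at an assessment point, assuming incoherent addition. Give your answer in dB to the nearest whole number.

88 dB

Apply inverse-square spreading to bring every level to the receiver, then sum 10^(L/10).
compressor: 93 − 20·log₁₀(19.3/3.8) = 93 − 14.12 = 78.88 dB.
woodworking router: 100 − 20·log₁₀(20.4/4.3) = 100 − 13.52 = 86.48 dB.
grinder: 98 − 20·log₁₀(22.5/2.0) = 98 − 21.02 = 76.98 dB.
Σ 10^(L/10) = 5.715e+08 → L_total = 10·log₁₀(5.715e+08) = 87.57 dB.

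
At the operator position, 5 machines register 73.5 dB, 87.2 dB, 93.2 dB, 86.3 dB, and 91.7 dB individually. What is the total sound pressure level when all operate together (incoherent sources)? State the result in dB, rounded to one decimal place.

96.6 dB

For uncorrelated sources the intensities add, so convert each level to linear form, sum, and take 10·log₁₀ of the total.
Σ 10^(L/10) = 10^(73.5/10) + 10^(87.2/10) + 10^(93.2/10) + 10^(86.3/10) + 10^(91.7/10) = 4.542e+09.
L_total = 10·log₁₀(4.542e+09) = 96.57 dB.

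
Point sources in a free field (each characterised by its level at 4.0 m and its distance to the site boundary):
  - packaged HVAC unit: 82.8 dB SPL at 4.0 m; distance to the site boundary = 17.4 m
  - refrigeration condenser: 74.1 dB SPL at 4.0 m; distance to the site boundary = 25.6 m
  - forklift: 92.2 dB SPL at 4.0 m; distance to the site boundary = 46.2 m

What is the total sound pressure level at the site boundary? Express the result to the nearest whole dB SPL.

First find each source's level at the receiver (point-source: −20·log₁₀(r/r_ref)), then combine on an intensity basis.
packaged HVAC unit: 82.8 − 20·log₁₀(17.4/4.0) = 82.8 − 12.77 = 70.03 dB SPL.
refrigeration condenser: 74.1 − 20·log₁₀(25.6/4.0) = 74.1 − 16.12 = 57.98 dB SPL.
forklift: 92.2 − 20·log₁₀(46.2/4.0) = 92.2 − 21.25 = 70.95 dB SPL.
Σ 10^(L/10) = 2.314e+07 → L_total = 10·log₁₀(2.314e+07) = 73.64 dB SPL.

74 dB SPL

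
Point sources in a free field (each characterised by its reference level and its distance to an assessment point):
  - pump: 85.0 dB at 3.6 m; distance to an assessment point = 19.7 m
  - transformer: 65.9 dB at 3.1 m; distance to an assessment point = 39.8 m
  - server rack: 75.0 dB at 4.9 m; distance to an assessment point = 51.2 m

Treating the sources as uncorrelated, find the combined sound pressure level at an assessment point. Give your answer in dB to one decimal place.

70.4 dB

Propagate each source to the receiver with L = L_ref − 20·log₁₀(r/r_ref), then add intensities.
pump: 85.0 − 20·log₁₀(19.7/3.6) = 85.0 − 14.76 = 70.24 dB.
transformer: 65.9 − 20·log₁₀(39.8/3.1) = 65.9 − 22.17 = 43.73 dB.
server rack: 75.0 − 20·log₁₀(51.2/4.9) = 75.0 − 20.38 = 54.62 dB.
Σ 10^(L/10) = 1.087e+07 → L_total = 10·log₁₀(1.087e+07) = 70.36 dB.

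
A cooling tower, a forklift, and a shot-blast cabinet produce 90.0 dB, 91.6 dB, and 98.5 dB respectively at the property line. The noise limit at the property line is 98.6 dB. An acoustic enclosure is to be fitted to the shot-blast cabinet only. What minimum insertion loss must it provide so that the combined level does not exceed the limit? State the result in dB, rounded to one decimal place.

1.7 dB

Fixed contribution from the other sources: Σ 10^(L/10) = 10^(90.0/10) + 10^(91.6/10) = 2.445e+09 (93.88 dB).
The limit corresponds to 10^(98.6/10) = 7.244e+09; subtracting the fixed part leaves 4.799e+09 for the shot-blast cabinet, i.e. 96.81 dB.
Required insertion loss = 98.5 − 96.81 = 1.69 dB.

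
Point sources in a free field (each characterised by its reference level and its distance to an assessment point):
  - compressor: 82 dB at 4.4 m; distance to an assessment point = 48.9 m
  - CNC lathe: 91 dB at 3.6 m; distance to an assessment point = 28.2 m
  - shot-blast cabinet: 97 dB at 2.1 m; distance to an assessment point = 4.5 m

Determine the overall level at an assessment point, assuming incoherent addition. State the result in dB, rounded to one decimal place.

Apply inverse-square spreading to bring every level to the receiver, then sum 10^(L/10).
compressor: 82 − 20·log₁₀(48.9/4.4) = 82 − 20.92 = 61.08 dB.
CNC lathe: 91 − 20·log₁₀(28.2/3.6) = 91 − 17.88 = 73.12 dB.
shot-blast cabinet: 97 − 20·log₁₀(4.5/2.1) = 97 − 6.62 = 90.38 dB.
Σ 10^(L/10) = 1.113e+09 → L_total = 10·log₁₀(1.113e+09) = 90.47 dB.

90.5 dB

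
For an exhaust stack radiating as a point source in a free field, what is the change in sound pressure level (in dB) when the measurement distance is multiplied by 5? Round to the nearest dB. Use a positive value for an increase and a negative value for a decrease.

-14 dB

A point source loses 6 dB per doubling of distance; generally ΔL = −20·log₁₀(r₂/r₁).
ΔL = −20·log₁₀(5) = -13.98 dB.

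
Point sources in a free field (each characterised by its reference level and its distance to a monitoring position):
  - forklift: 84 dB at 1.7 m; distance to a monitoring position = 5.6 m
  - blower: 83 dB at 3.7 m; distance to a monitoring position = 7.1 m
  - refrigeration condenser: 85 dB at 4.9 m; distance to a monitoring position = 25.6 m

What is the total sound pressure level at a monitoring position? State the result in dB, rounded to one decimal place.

79.5 dB

First find each source's level at the receiver (point-source: −20·log₁₀(r/r_ref)), then combine on an intensity basis.
forklift: 84 − 20·log₁₀(5.6/1.7) = 84 − 10.35 = 73.65 dB.
blower: 83 − 20·log₁₀(7.1/3.7) = 83 − 5.66 = 77.34 dB.
refrigeration condenser: 85 − 20·log₁₀(25.6/4.9) = 85 − 14.36 = 70.64 dB.
Σ 10^(L/10) = 8.892e+07 → L_total = 10·log₁₀(8.892e+07) = 79.49 dB.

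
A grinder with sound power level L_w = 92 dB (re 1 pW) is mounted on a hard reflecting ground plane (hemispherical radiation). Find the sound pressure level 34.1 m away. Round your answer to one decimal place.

L_p = L_w − 10·log₁₀(2π·r²) with r = 34.1 m.
2π·r² = 7306 m², 10·log₁₀ of that is 38.637 dB.
L_p = 92 − 38.637 = 53.36 dB.

53.4 dB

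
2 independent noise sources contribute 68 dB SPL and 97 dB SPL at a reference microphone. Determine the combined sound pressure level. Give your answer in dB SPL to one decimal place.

For uncorrelated sources the intensities add, so convert each level to linear form, sum, and take 10·log₁₀ of the total.
Σ 10^(L/10) = 10^(68/10) + 10^(97/10) = 5.018e+09.
L_total = 10·log₁₀(5.018e+09) = 97.01 dB SPL.

97.0 dB SPL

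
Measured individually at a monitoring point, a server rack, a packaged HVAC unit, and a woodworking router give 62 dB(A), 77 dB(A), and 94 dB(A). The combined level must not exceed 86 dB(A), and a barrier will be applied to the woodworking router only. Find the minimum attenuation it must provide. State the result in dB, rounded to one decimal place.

8.6 dB

The untreated sources together contribute 10^(62/10) + 10^(77/10) = 5.170e+07, i.e. 77.14 dB(A).
The limit corresponds to 10^(86/10) = 3.981e+08; subtracting the fixed part leaves 3.464e+08 for the woodworking router, i.e. 85.40 dB(A).
So the woodworking router must be reduced from 94 to 85.40 dB(A): IL = 8.60 dB.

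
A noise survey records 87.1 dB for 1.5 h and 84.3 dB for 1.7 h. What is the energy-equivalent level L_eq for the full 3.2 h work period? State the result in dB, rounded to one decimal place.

The energy average is taken in the linear domain: L_eq = 10·log₁₀[(Σ tᵢ·10^(Lᵢ/10))/T], T = 3.2 h.
Σ tᵢ·10^(Lᵢ/10) = 1.5·10^(87.1/10) + 1.7·10^(84.3/10) = 1.227e+09.
L_eq = 10·log₁₀(1.227e+09/3.2) = 85.84 dB.

85.8 dB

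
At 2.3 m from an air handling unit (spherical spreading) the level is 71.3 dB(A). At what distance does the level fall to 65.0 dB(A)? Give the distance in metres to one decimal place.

4.8 m

The 6.3 dB drop corresponds to a distance ratio of 10^(6.3/20) for a point source.
r₂ = 2.3·10^((71.3−65.0)/20) = 2.3·10^(6.3/20) = 4.75 m.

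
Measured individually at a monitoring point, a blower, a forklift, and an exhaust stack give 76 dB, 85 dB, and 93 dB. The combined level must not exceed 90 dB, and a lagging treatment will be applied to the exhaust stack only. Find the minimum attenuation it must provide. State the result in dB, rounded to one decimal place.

4.9 dB

The untreated sources together contribute 10^(76/10) + 10^(85/10) = 3.560e+08, i.e. 85.51 dB.
To meet 90 dB overall, the treated exhaust stack may contribute at most 10^(90/10) − 3.560e+08 = 6.440e+08, i.e. 88.09 dB.
So the exhaust stack must be reduced from 93 to 88.09 dB: IL = 4.91 dB.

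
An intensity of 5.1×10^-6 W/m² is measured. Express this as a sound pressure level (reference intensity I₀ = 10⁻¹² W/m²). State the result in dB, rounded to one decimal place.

L = 10·log₁₀(I/I₀) = 10·log₁₀(5.1×10^-6/10⁻¹²) = 10·log₁₀(5.1×10^6).
L = 10·(0.7076 + 6) = 67.08 dB.

67.1 dB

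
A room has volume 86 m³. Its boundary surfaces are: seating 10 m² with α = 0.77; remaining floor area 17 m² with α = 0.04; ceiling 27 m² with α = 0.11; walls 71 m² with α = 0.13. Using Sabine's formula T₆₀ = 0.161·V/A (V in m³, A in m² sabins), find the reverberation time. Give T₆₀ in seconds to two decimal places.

Summing Sᵢαᵢ: 10·0.77 + 17·0.04 + 27·0.11 + 71·0.13 = 20.58 m².
T₆₀ = 0.161·V/A = 0.161·86/20.58 = 0.673 s.

0.67 s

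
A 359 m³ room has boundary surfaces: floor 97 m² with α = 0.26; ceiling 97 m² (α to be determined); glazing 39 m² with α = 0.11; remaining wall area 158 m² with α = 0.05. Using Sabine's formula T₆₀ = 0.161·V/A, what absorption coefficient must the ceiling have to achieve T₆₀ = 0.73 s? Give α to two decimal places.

From T₆₀ = 0.161·V/A, the target T₆₀ = 0.73 s needs A = 0.161·359/0.73 = 79.18 m².
Absorption from the other surfaces = 97·0.26 + 39·0.11 + 158·0.05 = 37.41 m², so the ceiling must supply 41.77 m² over 97 m².
α = 41.77/97 = 0.431.

0.43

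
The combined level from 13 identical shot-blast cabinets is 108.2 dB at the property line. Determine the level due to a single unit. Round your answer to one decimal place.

97.1 dB

13 equal contributions raise the level by 10·log₁₀ 13 = 11.139 dB, so each unit alone gives 108.2 − 11.139.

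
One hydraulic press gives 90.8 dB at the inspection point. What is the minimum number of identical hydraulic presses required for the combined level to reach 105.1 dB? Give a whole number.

N identical sources give L₁ + 10·log₁₀ N, so require 10·log₁₀ N ≥ 105.1 − 90.8 = 14.3 dB.
N ≥ 10^(14.3/10) = 26.915, so N = 27.

27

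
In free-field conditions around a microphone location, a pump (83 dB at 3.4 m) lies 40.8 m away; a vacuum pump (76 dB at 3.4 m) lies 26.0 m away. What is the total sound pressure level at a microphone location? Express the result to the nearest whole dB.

Apply inverse-square spreading to bring every level to the receiver, then sum 10^(L/10).
pump: 83 − 20·log₁₀(40.8/3.4) = 83 − 21.58 = 61.42 dB.
vacuum pump: 76 − 20·log₁₀(26.0/3.4) = 76 − 17.67 = 58.33 dB.
Σ 10^(L/10) = 2.066e+06 → L_total = 10·log₁₀(2.066e+06) = 63.15 dB.

63 dB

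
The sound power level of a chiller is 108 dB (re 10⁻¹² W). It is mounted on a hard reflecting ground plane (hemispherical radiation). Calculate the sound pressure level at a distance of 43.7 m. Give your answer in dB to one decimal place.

67.2 dB

Free-field hemispherical radiation: L_p = L_w − 10·log₁₀(2π·r²), r = 43.7 m.
2π·r² = 1.2e+04 m², 10·log₁₀ of that is 40.791 dB.
L_p = 108 − 40.791 = 67.21 dB.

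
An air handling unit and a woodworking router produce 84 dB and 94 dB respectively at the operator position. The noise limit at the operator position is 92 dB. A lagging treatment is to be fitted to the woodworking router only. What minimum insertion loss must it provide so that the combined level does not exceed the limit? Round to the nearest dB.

Fixed contribution from the other source: Σ 10^(L/10) = 10^(84/10) = 2.512e+08 (84.00 dB).
The limit corresponds to 10^(92/10) = 1.585e+09; subtracting the fixed part leaves 1.334e+09 for the woodworking router, i.e. 91.25 dB.
Required insertion loss = 94 − 91.25 = 2.75 dB.

3 dB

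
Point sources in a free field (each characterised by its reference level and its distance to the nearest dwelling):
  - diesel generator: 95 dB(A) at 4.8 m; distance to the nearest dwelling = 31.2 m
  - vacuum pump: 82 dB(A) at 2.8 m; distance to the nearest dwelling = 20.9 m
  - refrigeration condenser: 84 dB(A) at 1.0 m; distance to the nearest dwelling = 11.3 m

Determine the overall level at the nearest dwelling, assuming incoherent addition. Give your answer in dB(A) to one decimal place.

79.0 dB(A)

Apply inverse-square spreading to bring every level to the receiver, then sum 10^(L/10).
diesel generator: 95 − 20·log₁₀(31.2/4.8) = 95 − 16.26 = 78.74 dB(A).
vacuum pump: 82 − 20·log₁₀(20.9/2.8) = 82 − 17.46 = 64.54 dB(A).
refrigeration condenser: 84 − 20·log₁₀(11.3/1.0) = 84 − 21.06 = 62.94 dB(A).
Σ 10^(L/10) = 7.966e+07 → L_total = 10·log₁₀(7.966e+07) = 79.01 dB(A).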